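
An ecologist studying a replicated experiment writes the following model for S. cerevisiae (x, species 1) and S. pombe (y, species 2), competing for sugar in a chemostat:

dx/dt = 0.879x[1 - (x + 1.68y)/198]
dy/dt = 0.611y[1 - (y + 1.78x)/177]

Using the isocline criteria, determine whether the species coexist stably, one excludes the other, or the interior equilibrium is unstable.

unstable coexistence (outcome depends on initial conditions)

Compare the nullcline intercepts: K1/α12 = 198/1.68 = 118 < K2 = 177; K2/α21 = 177/1.78 = 99.4 < K1 = 198.
Since both are reversed, neither can invade when rare; the interior point is a saddle.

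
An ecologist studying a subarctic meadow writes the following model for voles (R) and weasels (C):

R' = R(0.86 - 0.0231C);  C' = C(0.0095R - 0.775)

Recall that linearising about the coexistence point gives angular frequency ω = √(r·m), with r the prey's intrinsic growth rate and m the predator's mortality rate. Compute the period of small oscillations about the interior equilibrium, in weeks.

T ≈ 7.7 weeks

Here r = 0.86 and m = 0.775, so r·m = 0.666.
ω = √0.666 = 0.816 per week, hence T = 2π/ω ≈ 7.7 weeks.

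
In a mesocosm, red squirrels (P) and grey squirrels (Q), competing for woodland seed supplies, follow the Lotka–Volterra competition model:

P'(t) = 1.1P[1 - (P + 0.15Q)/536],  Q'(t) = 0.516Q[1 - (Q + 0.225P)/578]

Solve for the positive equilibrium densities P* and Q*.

Setting both brackets to zero gives the nullclines P + 0.15Q = 536 and 0.225P + Q = 578.
Substituting Q = 578 - 0.225P into the first: P(1 - 0.15·0.225) = 536 - 0.15·578.
So P* = 449/0.966 = 465, and then Q* = 578 - 0.225·465 = 473.

P* ≈ 465, Q* ≈ 473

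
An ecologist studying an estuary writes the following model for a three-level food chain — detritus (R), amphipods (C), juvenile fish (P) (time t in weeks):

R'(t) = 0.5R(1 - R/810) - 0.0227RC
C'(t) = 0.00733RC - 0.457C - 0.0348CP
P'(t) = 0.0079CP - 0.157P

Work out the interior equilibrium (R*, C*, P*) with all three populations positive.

R* ≈ 79.2, C* ≈ 19.9, P* ≈ 3.54

From dP/dt = 0: 0.0079C* = 0.157, so C* = 19.9.
From dR/dt = 0: 0.5(1 - R*/810) = 0.0227·19.9, giving R* = 810·(1 - 0.902) = 79.2.
From dC/dt = 0: 0.00733·79.2 - 0.457 = 0.0348P*, so P* = 0.123/0.0348 = 3.54.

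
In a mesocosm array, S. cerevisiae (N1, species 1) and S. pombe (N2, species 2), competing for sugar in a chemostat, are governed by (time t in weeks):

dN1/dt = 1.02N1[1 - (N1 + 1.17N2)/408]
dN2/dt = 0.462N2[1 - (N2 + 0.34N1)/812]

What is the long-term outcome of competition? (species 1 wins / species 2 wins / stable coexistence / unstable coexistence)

Compare the nullcline intercepts: K1/α12 = 408/1.17 = 349 < K2 = 812; K2/α21 = 812/0.34 = 2390 > K1 = 408.
Since the inequalities point opposite ways, species 2 can invade but species 1 cannot.

species 2 excludes species 1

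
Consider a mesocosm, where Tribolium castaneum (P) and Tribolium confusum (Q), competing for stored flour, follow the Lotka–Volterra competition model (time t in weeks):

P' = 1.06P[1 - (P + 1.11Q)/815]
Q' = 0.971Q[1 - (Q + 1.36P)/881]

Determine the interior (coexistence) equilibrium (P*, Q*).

P* ≈ 320, Q* ≈ 446

Setting both brackets to zero gives the nullclines P + 1.11Q = 815 and 1.36P + Q = 881.
Substituting Q = 881 - 1.36P into the first: P(1 - 1.11·1.36) = 815 - 1.11·881.
So P* = -163/-0.51 = 320, and then Q* = 881 - 1.36·320 = 446.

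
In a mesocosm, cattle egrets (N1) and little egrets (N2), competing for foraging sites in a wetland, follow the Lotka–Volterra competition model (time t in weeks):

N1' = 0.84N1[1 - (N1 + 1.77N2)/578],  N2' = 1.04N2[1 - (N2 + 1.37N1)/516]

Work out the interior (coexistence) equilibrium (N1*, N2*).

N1* ≈ 235, N2* ≈ 194

Setting both brackets to zero gives the nullclines N1 + 1.77N2 = 578 and 1.37N1 + N2 = 516.
Substituting N2 = 516 - 1.37N1 into the first: N1(1 - 1.77·1.37) = 578 - 1.77·516.
So N1* = -335/-1.42 = 235, and then N2* = 516 - 1.37·235 = 194.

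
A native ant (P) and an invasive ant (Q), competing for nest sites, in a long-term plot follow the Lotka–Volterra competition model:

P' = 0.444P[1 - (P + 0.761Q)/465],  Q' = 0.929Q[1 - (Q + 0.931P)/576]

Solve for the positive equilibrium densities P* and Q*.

Setting both brackets to zero gives the nullclines P + 0.761Q = 465 and 0.931P + Q = 576.
Substituting Q = 576 - 0.931P into the first: P(1 - 0.761·0.931) = 465 - 0.761·576.
So P* = 26.7/0.292 = 91.5, and then Q* = 576 - 0.931·91.5 = 491.

P* ≈ 91.5, Q* ≈ 491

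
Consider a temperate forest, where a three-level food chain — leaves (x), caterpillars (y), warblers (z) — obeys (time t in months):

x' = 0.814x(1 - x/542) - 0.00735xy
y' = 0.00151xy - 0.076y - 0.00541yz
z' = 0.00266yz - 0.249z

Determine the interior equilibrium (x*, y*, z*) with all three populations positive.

From dz/dt = 0: 0.00266y* = 0.249, so y* = 93.6.
From dx/dt = 0: 0.814(1 - x*/542) = 0.00735·93.6, giving x* = 542·(1 - 0.845) = 83.9.
From dy/dt = 0: 0.00151·83.9 - 0.076 = 0.00541z*, so z* = 0.0507/0.00541 = 9.36.

x* ≈ 83.9, y* ≈ 93.6, z* ≈ 9.36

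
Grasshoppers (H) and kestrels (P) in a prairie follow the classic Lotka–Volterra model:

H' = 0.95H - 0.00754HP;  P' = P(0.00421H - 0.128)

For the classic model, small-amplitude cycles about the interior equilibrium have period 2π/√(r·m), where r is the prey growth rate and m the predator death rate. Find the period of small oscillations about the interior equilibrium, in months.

T ≈ 18 months

Here r = 0.95 and m = 0.128, so r·m = 0.122.
ω = √0.122 = 0.349 per month, hence T = 2π/ω ≈ 18 months.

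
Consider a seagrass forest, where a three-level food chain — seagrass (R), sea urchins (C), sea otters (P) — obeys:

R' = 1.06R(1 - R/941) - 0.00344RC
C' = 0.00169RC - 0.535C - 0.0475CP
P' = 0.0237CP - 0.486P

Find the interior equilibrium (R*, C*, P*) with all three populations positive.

R* ≈ 878, C* ≈ 20.5, P* ≈ 20

From dP/dt = 0: 0.0237C* = 0.486, so C* = 20.5.
From dR/dt = 0: 1.06(1 - R*/941) = 0.00344·20.5, giving R* = 941·(1 - 0.0665) = 878.
From dC/dt = 0: 0.00169·878 - 0.535 = 0.0475P*, so P* = 0.949/0.0475 = 20.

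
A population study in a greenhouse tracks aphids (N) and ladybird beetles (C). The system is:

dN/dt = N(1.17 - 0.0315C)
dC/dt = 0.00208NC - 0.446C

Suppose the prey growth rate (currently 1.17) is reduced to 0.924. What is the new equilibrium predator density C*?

C* ≈ 29.3

At the interior fixed point, setting dN/dt = 0 with N > 0 fixes C* = (prey growth rate)/(NC coefficient) — independent of the other coefficients.
With the change, C* = 0.924/0.0315 = 29.3; it falls from 37.1.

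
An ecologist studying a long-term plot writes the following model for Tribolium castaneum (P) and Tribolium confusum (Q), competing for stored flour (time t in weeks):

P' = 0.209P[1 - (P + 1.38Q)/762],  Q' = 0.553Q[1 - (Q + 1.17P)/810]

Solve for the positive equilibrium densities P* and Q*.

Setting both brackets to zero gives the nullclines P + 1.38Q = 762 and 1.17P + Q = 810.
Substituting Q = 810 - 1.17P into the first: P(1 - 1.38·1.17) = 762 - 1.38·810.
So P* = -356/-0.615 = 579, and then Q* = 810 - 1.17·579 = 133.

P* ≈ 579, Q* ≈ 133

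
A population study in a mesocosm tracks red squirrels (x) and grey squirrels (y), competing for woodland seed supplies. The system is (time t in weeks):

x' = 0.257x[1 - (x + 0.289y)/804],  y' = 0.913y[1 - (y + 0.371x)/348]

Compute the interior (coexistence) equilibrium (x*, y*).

x* ≈ 788, y* ≈ 55.7

Setting both brackets to zero gives the nullclines x + 0.289y = 804 and 0.371x + y = 348.
Substituting y = 348 - 0.371x into the first: x(1 - 0.289·0.371) = 804 - 0.289·348.
So x* = 703/0.893 = 788, and then y* = 348 - 0.371·788 = 55.7.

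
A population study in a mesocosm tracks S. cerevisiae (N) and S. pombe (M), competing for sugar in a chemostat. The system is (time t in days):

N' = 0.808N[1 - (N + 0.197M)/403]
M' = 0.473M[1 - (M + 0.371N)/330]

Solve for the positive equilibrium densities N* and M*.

Setting both brackets to zero gives the nullclines N + 0.197M = 403 and 0.371N + M = 330.
Substituting M = 330 - 0.371N into the first: N(1 - 0.197·0.371) = 403 - 0.197·330.
So N* = 338/0.927 = 365, and then M* = 330 - 0.371·365 = 195.

N* ≈ 365, M* ≈ 195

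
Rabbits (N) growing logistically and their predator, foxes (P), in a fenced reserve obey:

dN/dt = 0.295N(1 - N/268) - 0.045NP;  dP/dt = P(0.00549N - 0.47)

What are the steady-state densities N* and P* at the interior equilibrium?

N* ≈ 85.6, P* ≈ 4.46

From dP/dt = 0 with P > 0: 0.00549N* = 0.47, so N* = 85.6.
Substitute into dN/dt = 0: 0.295(1 - 85.6/268) = 0.045P*.
The bracket is 0.681, giving P* = 0.201/0.045 = 4.46.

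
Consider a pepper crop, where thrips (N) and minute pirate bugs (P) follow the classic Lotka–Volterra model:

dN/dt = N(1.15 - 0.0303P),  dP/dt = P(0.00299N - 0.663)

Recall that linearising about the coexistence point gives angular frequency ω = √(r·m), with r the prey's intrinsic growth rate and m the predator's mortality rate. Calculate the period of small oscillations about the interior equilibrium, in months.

T ≈ 7.2 months

Here r = 1.15 and m = 0.663, so r·m = 0.762.
ω = √0.762 = 0.873 per month, hence T = 2π/ω ≈ 7.2 months.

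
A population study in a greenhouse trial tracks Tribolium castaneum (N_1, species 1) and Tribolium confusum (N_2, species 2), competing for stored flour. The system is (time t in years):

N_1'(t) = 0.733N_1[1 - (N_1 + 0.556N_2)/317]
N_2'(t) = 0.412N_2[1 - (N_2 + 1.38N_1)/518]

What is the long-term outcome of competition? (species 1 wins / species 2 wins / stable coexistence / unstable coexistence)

Compare the nullcline intercepts: K1/α12 = 317/0.556 = 570 > K2 = 518; K2/α21 = 518/1.38 = 375 > K1 = 317.
Since both inequalities hold, each species can invade when rare, so the interior equilibrium is stable.

stable coexistence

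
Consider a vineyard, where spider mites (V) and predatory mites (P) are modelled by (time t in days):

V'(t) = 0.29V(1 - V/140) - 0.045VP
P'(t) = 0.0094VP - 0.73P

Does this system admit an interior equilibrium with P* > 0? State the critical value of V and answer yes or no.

The predator equation gives dP/dt > 0 only when V > 0.73/0.0094 = 77.7.
Without the predator, V → K = 140. Since 140 > 77.7, the predator can invade and persist.

Threshold V = 77.7; K > 77.7, so yes, the predator persists.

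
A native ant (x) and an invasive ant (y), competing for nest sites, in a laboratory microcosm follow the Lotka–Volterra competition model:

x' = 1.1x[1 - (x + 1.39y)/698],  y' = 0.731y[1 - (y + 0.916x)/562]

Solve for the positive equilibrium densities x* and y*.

Setting both brackets to zero gives the nullclines x + 1.39y = 698 and 0.916x + y = 562.
Substituting y = 562 - 0.916x into the first: x(1 - 1.39·0.916) = 698 - 1.39·562.
So x* = -83.2/-0.273 = 304, and then y* = 562 - 0.916·304 = 283.

x* ≈ 304, y* ≈ 283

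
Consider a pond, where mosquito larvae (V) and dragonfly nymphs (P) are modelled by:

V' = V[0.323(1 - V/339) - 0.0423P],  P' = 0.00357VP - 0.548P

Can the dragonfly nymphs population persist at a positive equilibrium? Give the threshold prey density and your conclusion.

Threshold V = 154; K > 154, so yes, the predator persists.

The predator equation gives dP/dt > 0 only when V > 0.548/0.00357 = 154.
Without the predator, V → K = 339. Since 339 > 154, the predator can invade and persist.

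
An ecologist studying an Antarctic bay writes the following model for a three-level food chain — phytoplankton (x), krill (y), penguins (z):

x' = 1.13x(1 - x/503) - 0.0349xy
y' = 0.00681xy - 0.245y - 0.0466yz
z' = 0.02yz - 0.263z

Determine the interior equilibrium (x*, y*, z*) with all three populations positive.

From dz/dt = 0: 0.02y* = 0.263, so y* = 13.2.
From dx/dt = 0: 1.13(1 - x*/503) = 0.0349·13.2, giving x* = 503·(1 - 0.406) = 299.
From dy/dt = 0: 0.00681·299 - 0.245 = 0.0466z*, so z* = 1.79/0.0466 = 38.4.

x* ≈ 299, y* ≈ 13.2, z* ≈ 38.4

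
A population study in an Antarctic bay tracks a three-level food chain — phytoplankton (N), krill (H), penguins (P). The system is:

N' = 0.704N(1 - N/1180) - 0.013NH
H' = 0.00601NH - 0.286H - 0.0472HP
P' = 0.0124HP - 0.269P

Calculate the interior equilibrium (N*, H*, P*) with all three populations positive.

From dP/dt = 0: 0.0124H* = 0.269, so H* = 21.7.
From dN/dt = 0: 0.704(1 - N*/1180) = 0.013·21.7, giving N* = 1180·(1 - 0.401) = 707.
From dH/dt = 0: 0.00601·707 - 0.286 = 0.0472P*, so P* = 3.96/0.0472 = 84.

N* ≈ 707, H* ≈ 21.7, P* ≈ 84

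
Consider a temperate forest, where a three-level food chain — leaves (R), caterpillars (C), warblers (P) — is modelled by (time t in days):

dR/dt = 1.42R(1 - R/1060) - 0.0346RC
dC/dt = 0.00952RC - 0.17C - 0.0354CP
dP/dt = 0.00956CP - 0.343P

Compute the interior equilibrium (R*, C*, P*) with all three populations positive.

R* ≈ 133, C* ≈ 35.9, P* ≈ 31.1

From dP/dt = 0: 0.00956C* = 0.343, so C* = 35.9.
From dR/dt = 0: 1.42(1 - R*/1060) = 0.0346·35.9, giving R* = 1060·(1 - 0.874) = 133.
From dC/dt = 0: 0.00952·133 - 0.17 = 0.0354P*, so P* = 1.1/0.0354 = 31.1.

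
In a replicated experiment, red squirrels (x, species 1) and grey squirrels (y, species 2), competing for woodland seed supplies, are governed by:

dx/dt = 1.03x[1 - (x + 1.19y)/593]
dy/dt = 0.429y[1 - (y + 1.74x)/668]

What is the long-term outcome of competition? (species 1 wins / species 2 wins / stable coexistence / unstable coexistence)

unstable coexistence (outcome depends on initial conditions)

Compare the nullcline intercepts: K1/α12 = 593/1.19 = 498 < K2 = 668; K2/α21 = 668/1.74 = 384 < K1 = 593.
Since both are reversed, neither can invade when rare; the interior point is a saddle.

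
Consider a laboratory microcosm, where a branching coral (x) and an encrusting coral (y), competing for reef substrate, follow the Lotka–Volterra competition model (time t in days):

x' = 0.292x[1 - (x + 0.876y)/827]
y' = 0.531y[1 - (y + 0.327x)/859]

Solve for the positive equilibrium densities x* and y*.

Setting both brackets to zero gives the nullclines x + 0.876y = 827 and 0.327x + y = 859.
Substituting y = 859 - 0.327x into the first: x(1 - 0.876·0.327) = 827 - 0.876·859.
So x* = 74.5/0.714 = 104, and then y* = 859 - 0.327·104 = 825.

x* ≈ 104, y* ≈ 825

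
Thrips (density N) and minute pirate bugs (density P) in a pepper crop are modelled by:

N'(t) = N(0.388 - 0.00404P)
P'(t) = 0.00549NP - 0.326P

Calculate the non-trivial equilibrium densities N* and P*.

Set dP/dt = 0 with P > 0: 0.00549N - 0.326 = 0, so N* = 0.326/0.00549 = 59.4.
Set dN/dt = 0 with N > 0: 0.388 - 0.00404P = 0, so P* = 0.388/0.00404 = 96.

N* ≈ 59.4, P* ≈ 96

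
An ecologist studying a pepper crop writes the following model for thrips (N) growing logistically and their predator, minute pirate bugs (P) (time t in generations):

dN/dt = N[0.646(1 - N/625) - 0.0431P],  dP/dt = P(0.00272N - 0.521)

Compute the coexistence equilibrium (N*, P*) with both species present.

N* ≈ 192, P* ≈ 10.4

From dP/dt = 0 with P > 0: 0.00272N* = 0.521, so N* = 192.
Substitute into dN/dt = 0: 0.646(1 - 192/625) = 0.0431P*.
The bracket is 0.694, giving P* = 0.448/0.0431 = 10.4.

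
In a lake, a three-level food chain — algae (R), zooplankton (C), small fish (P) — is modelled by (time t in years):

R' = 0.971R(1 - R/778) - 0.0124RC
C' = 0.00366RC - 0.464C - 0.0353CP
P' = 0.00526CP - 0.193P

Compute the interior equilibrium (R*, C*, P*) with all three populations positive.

From dP/dt = 0: 0.00526C* = 0.193, so C* = 36.7.
From dR/dt = 0: 0.971(1 - R*/778) = 0.0124·36.7, giving R* = 778·(1 - 0.469) = 413.
From dC/dt = 0: 0.00366·413 - 0.464 = 0.0353P*, so P* = 1.05/0.0353 = 29.7.

R* ≈ 413, C* ≈ 36.7, P* ≈ 29.7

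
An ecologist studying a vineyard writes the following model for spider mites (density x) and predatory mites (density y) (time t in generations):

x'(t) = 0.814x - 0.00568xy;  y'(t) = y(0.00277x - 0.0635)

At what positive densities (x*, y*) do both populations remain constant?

Set dy/dt = 0 with y > 0: 0.00277x - 0.0635 = 0, so x* = 0.0635/0.00277 = 22.9.
Set dx/dt = 0 with x > 0: 0.814 - 0.00568y = 0, so y* = 0.814/0.00568 = 143.

x* ≈ 22.9, y* ≈ 143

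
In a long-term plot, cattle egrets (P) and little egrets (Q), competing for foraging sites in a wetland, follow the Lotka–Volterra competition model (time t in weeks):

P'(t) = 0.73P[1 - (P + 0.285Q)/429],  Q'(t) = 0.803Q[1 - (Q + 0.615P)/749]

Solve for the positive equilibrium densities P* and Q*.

Setting both brackets to zero gives the nullclines P + 0.285Q = 429 and 0.615P + Q = 749.
Substituting Q = 749 - 0.615P into the first: P(1 - 0.285·0.615) = 429 - 0.285·749.
So P* = 216/0.825 = 261, and then Q* = 749 - 0.615·261 = 588.

P* ≈ 261, Q* ≈ 588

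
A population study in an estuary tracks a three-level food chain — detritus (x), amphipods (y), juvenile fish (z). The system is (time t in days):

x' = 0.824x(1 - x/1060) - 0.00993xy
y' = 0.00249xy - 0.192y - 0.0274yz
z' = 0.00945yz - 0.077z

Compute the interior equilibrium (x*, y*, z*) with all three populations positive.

x* ≈ 956, y* ≈ 8.15, z* ≈ 79.9

From dz/dt = 0: 0.00945y* = 0.077, so y* = 8.15.
From dx/dt = 0: 0.824(1 - x*/1060) = 0.00993·8.15, giving x* = 1060·(1 - 0.0982) = 956.
From dy/dt = 0: 0.00249·956 - 0.192 = 0.0274z*, so z* = 2.19/0.0274 = 79.9.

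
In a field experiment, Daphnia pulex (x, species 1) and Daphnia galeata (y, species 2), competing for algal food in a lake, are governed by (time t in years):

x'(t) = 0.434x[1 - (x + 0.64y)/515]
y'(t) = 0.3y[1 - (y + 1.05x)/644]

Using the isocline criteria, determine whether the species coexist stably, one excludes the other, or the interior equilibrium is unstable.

stable coexistence

Compare the nullcline intercepts: K1/α12 = 515/0.64 = 805 > K2 = 644; K2/α21 = 644/1.05 = 613 > K1 = 515.
Since both inequalities hold, each species can invade when rare, so the interior equilibrium is stable.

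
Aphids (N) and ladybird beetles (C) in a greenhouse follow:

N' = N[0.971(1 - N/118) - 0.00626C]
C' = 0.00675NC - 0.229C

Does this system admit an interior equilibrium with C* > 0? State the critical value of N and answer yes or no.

The predator equation gives dC/dt > 0 only when N > 0.229/0.00675 = 33.9.
Without the predator, N → K = 118. Since 118 > 33.9, the predator can invade and persist.

Threshold N = 33.9; K > 33.9, so yes, the predator persists.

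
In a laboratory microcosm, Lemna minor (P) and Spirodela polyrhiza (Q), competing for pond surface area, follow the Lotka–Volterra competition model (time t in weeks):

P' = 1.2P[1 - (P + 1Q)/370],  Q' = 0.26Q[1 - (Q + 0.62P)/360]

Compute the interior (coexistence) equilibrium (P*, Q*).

P* ≈ 26.3, Q* ≈ 344

Setting both brackets to zero gives the nullclines P + 1Q = 370 and 0.62P + Q = 360.
Substituting Q = 360 - 0.62P into the first: P(1 - 1·0.62) = 370 - 1·360.
So P* = 10/0.38 = 26.3, and then Q* = 360 - 0.62·26.3 = 344.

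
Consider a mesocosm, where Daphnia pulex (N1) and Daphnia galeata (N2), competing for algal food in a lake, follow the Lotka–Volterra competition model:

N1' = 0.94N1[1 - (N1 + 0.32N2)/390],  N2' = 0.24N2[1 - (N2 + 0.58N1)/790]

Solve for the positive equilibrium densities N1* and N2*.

N1* ≈ 168, N2* ≈ 692

Setting both brackets to zero gives the nullclines N1 + 0.32N2 = 390 and 0.58N1 + N2 = 790.
Substituting N2 = 790 - 0.58N1 into the first: N1(1 - 0.32·0.58) = 390 - 0.32·790.
So N1* = 137/0.814 = 168, and then N2* = 790 - 0.58·168 = 692.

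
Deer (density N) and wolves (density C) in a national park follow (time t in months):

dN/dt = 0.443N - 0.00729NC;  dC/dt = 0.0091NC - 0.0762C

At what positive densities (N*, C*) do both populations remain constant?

N* ≈ 8.37, C* ≈ 60.8

Set dC/dt = 0 with C > 0: 0.0091N - 0.0762 = 0, so N* = 0.0762/0.0091 = 8.37.
Set dN/dt = 0 with N > 0: 0.443 - 0.00729C = 0, so C* = 0.443/0.00729 = 60.8.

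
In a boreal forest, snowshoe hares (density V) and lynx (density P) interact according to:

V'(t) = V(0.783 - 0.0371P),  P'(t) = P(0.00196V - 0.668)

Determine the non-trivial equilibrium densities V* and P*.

V* ≈ 341, P* ≈ 21.1

Set dP/dt = 0 with P > 0: 0.00196V - 0.668 = 0, so V* = 0.668/0.00196 = 341.
Set dV/dt = 0 with V > 0: 0.783 - 0.0371P = 0, so P* = 0.783/0.0371 = 21.1.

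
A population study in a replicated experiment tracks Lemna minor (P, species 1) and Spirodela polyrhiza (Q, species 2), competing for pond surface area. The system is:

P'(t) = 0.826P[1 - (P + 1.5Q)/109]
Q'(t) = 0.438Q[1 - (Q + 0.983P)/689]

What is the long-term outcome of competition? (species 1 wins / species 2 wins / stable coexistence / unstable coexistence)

Compare the nullcline intercepts: K1/α12 = 109/1.5 = 72.7 < K2 = 689; K2/α21 = 689/0.983 = 701 > K1 = 109.
Since the inequalities point opposite ways, species 2 can invade but species 1 cannot.

species 2 excludes species 1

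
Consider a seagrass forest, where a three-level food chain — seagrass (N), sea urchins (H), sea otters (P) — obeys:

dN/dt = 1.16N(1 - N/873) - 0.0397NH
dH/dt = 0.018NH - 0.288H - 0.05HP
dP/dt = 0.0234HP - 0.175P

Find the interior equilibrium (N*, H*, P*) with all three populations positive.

From dP/dt = 0: 0.0234H* = 0.175, so H* = 7.48.
From dN/dt = 0: 1.16(1 - N*/873) = 0.0397·7.48, giving N* = 873·(1 - 0.256) = 650.
From dH/dt = 0: 0.018·650 - 0.288 = 0.05P*, so P* = 11.4/0.05 = 228.

N* ≈ 650, H* ≈ 7.48, P* ≈ 228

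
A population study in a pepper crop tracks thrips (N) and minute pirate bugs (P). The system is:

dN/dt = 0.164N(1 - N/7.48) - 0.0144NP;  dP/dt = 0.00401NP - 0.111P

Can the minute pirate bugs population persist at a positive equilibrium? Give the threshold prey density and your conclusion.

The predator equation gives dP/dt > 0 only when N > 0.111/0.00401 = 27.7.
Without the predator, N → K = 7.48. Since 7.48 < 27.7, the predator cannot invade.

Threshold N = 27.7; K < 27.7, so no, the predator goes extinct.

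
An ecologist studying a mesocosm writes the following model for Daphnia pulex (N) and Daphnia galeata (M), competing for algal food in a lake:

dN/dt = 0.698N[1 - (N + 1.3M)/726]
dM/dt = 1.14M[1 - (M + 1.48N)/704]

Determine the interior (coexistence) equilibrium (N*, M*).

N* ≈ 205, M* ≈ 401

Setting both brackets to zero gives the nullclines N + 1.3M = 726 and 1.48N + M = 704.
Substituting M = 704 - 1.48N into the first: N(1 - 1.3·1.48) = 726 - 1.3·704.
So N* = -189/-0.924 = 205, and then M* = 704 - 1.48·205 = 401.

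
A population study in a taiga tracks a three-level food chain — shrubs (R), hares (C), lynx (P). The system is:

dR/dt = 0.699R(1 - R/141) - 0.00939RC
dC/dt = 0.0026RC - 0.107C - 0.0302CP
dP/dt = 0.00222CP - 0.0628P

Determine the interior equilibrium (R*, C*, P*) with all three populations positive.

From dP/dt = 0: 0.00222C* = 0.0628, so C* = 28.3.
From dR/dt = 0: 0.699(1 - R*/141) = 0.00939·28.3, giving R* = 141·(1 - 0.38) = 87.4.
From dC/dt = 0: 0.0026·87.4 - 0.107 = 0.0302P*, so P* = 0.12/0.0302 = 3.98.

R* ≈ 87.4, C* ≈ 28.3, P* ≈ 3.98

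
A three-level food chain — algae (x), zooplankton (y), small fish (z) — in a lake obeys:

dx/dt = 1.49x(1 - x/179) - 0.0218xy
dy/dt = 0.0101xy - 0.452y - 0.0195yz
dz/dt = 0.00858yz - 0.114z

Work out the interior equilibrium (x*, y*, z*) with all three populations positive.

From dz/dt = 0: 0.00858y* = 0.114, so y* = 13.3.
From dx/dt = 0: 1.49(1 - x*/179) = 0.0218·13.3, giving x* = 179·(1 - 0.194) = 144.
From dy/dt = 0: 0.0101·144 - 0.452 = 0.0195z*, so z* = 1/0.0195 = 51.5.

x* ≈ 144, y* ≈ 13.3, z* ≈ 51.5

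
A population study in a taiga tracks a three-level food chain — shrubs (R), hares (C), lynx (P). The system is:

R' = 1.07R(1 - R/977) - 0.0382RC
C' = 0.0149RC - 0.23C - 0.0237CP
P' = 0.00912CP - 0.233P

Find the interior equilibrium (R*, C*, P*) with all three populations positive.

R* ≈ 85.9, C* ≈ 25.5, P* ≈ 44.3

From dP/dt = 0: 0.00912C* = 0.233, so C* = 25.5.
From dR/dt = 0: 1.07(1 - R*/977) = 0.0382·25.5, giving R* = 977·(1 - 0.912) = 85.9.
From dC/dt = 0: 0.0149·85.9 - 0.23 = 0.0237P*, so P* = 1.05/0.0237 = 44.3.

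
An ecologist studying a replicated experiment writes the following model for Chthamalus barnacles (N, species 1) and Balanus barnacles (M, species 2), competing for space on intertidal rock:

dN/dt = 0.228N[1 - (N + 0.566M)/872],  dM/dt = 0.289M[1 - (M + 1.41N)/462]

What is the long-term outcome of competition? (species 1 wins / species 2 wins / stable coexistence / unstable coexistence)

species 1 excludes species 2

Compare the nullcline intercepts: K1/α12 = 872/0.566 = 1540 > K2 = 462; K2/α21 = 462/1.41 = 328 < K1 = 872.
Since the inequalities point opposite ways, species 1 can invade but species 2 cannot.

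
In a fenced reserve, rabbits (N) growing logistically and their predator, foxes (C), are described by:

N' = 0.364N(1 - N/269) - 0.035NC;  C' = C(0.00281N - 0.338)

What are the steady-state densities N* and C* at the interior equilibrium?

From dC/dt = 0 with C > 0: 0.00281N* = 0.338, so N* = 120.
Substitute into dN/dt = 0: 0.364(1 - 120/269) = 0.035C*.
The bracket is 0.553, giving C* = 0.201/0.035 = 5.75.

N* ≈ 120, C* ≈ 5.75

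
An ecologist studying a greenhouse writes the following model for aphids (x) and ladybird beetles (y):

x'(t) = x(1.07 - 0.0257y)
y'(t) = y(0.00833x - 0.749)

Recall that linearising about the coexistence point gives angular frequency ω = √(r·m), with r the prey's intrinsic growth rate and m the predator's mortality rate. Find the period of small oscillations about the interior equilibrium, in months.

Here r = 1.07 and m = 0.749, so r·m = 0.801.
ω = √0.801 = 0.895 per month, hence T = 2π/ω ≈ 7.02 months.

T ≈ 7.02 months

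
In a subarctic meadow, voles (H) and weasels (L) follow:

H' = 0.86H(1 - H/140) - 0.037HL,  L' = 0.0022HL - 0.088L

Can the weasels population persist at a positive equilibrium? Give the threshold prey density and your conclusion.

The predator equation gives dL/dt > 0 only when H > 0.088/0.0022 = 40.
Without the predator, H → K = 140. Since 140 > 40, the predator can invade and persist.

Threshold H = 40; K > 40, so yes, the predator persists.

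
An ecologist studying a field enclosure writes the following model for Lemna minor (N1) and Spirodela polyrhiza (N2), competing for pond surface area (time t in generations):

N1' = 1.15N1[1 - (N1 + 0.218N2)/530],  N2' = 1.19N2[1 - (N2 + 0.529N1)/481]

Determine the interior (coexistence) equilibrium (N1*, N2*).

Setting both brackets to zero gives the nullclines N1 + 0.218N2 = 530 and 0.529N1 + N2 = 481.
Substituting N2 = 481 - 0.529N1 into the first: N1(1 - 0.218·0.529) = 530 - 0.218·481.
So N1* = 425/0.885 = 481, and then N2* = 481 - 0.529·481 = 227.

N1* ≈ 481, N2* ≈ 227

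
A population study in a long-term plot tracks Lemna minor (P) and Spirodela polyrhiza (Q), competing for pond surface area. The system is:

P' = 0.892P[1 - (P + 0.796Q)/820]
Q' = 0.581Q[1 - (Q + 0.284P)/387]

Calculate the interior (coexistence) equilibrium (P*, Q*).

Setting both brackets to zero gives the nullclines P + 0.796Q = 820 and 0.284P + Q = 387.
Substituting Q = 387 - 0.284P into the first: P(1 - 0.796·0.284) = 820 - 0.796·387.
So P* = 512/0.774 = 661, and then Q* = 387 - 0.284·661 = 199.

P* ≈ 661, Q* ≈ 199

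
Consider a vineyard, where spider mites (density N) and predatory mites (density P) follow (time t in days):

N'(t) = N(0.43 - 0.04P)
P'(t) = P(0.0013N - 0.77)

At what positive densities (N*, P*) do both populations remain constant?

N* ≈ 592, P* ≈ 10.8

Set dP/dt = 0 with P > 0: 0.0013N - 0.77 = 0, so N* = 0.77/0.0013 = 592.
Set dN/dt = 0 with N > 0: 0.43 - 0.04P = 0, so P* = 0.43/0.04 = 10.8.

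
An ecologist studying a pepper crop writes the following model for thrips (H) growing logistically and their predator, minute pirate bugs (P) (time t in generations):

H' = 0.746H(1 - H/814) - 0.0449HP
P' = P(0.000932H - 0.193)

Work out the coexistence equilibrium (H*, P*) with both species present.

H* ≈ 207, P* ≈ 12.4

From dP/dt = 0 with P > 0: 0.000932H* = 0.193, so H* = 207.
Substitute into dH/dt = 0: 0.746(1 - 207/814) = 0.0449P*.
The bracket is 0.746, giving P* = 0.556/0.0449 = 12.4.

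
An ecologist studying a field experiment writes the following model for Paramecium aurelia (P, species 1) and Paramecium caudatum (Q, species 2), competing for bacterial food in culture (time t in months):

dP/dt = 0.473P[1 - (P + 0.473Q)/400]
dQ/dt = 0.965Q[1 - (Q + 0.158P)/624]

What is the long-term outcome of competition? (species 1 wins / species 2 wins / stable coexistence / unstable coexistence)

Compare the nullcline intercepts: K1/α12 = 400/0.473 = 846 > K2 = 624; K2/α21 = 624/0.158 = 3950 > K1 = 400.
Since both inequalities hold, each species can invade when rare, so the interior equilibrium is stable.

stable coexistence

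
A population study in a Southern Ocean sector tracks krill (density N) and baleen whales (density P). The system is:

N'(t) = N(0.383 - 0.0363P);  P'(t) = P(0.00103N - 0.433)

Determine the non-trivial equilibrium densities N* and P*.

Set dP/dt = 0 with P > 0: 0.00103N - 0.433 = 0, so N* = 0.433/0.00103 = 420.
Set dN/dt = 0 with N > 0: 0.383 - 0.0363P = 0, so P* = 0.383/0.0363 = 10.6.

N* ≈ 420, P* ≈ 10.6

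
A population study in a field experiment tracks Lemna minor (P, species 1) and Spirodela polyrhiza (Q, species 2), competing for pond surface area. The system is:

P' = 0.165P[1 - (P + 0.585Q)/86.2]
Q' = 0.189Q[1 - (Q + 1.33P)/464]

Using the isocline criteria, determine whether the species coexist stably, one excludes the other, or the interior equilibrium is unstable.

Compare the nullcline intercepts: K1/α12 = 86.2/0.585 = 147 < K2 = 464; K2/α21 = 464/1.33 = 349 > K1 = 86.2.
Since the inequalities point opposite ways, species 2 can invade but species 1 cannot.

species 2 excludes species 1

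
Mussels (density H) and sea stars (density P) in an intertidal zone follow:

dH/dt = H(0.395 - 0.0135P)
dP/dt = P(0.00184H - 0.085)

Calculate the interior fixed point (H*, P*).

Set dP/dt = 0 with P > 0: 0.00184H - 0.085 = 0, so H* = 0.085/0.00184 = 46.2.
Set dH/dt = 0 with H > 0: 0.395 - 0.0135P = 0, so P* = 0.395/0.0135 = 29.3.

H* ≈ 46.2, P* ≈ 29.3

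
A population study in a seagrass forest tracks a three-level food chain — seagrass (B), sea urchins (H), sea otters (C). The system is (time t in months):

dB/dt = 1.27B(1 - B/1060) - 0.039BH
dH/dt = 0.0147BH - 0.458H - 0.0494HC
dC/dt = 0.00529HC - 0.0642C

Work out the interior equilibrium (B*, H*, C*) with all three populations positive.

B* ≈ 665, H* ≈ 12.1, C* ≈ 189

From dC/dt = 0: 0.00529H* = 0.0642, so H* = 12.1.
From dB/dt = 0: 1.27(1 - B*/1060) = 0.039·12.1, giving B* = 1060·(1 - 0.373) = 665.
From dH/dt = 0: 0.0147·665 - 0.458 = 0.0494C*, so C* = 9.32/0.0494 = 189.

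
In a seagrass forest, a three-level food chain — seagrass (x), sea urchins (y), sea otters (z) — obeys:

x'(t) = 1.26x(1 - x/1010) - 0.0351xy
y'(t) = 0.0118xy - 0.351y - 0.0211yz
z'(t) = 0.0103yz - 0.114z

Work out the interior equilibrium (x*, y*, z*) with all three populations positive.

From dz/dt = 0: 0.0103y* = 0.114, so y* = 11.1.
From dx/dt = 0: 1.26(1 - x*/1010) = 0.0351·11.1, giving x* = 1010·(1 - 0.308) = 699.
From dy/dt = 0: 0.0118·699 - 0.351 = 0.0211z*, so z* = 7.89/0.0211 = 374.

x* ≈ 699, y* ≈ 11.1, z* ≈ 374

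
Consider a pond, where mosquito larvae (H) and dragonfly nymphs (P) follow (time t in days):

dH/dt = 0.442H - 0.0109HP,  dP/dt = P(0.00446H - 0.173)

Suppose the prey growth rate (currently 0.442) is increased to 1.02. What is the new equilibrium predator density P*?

P* ≈ 93.6

At the interior fixed point, setting dH/dt = 0 with H > 0 fixes P* = (prey growth rate)/(HP coefficient) — independent of the other coefficients.
With the change, P* = 1.02/0.0109 = 93.6; it rises from 40.6.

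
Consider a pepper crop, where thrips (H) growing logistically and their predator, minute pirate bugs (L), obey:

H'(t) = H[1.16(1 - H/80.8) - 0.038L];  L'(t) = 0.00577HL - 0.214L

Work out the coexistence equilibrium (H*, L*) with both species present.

H* ≈ 37.1, L* ≈ 16.5

From dL/dt = 0 with L > 0: 0.00577H* = 0.214, so H* = 37.1.
Substitute into dH/dt = 0: 1.16(1 - 37.1/80.8) = 0.038L*.
The bracket is 0.541, giving L* = 0.628/0.038 = 16.5.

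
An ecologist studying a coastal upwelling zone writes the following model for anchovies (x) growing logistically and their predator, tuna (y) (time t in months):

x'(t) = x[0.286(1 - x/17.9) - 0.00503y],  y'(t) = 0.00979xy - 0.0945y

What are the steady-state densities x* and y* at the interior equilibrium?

x* ≈ 9.65, y* ≈ 26.2

From dy/dt = 0 with y > 0: 0.00979x* = 0.0945, so x* = 9.65.
Substitute into dx/dt = 0: 0.286(1 - 9.65/17.9) = 0.00503y*.
The bracket is 0.461, giving y* = 0.132/0.00503 = 26.2.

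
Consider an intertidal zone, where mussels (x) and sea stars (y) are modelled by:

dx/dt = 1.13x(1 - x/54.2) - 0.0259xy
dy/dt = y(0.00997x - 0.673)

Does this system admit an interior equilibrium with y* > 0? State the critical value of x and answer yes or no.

Threshold x = 67.5; K < 67.5, so no, the predator goes extinct.

The predator equation gives dy/dt > 0 only when x > 0.673/0.00997 = 67.5.
Without the predator, x → K = 54.2. Since 54.2 < 67.5, the predator cannot invade.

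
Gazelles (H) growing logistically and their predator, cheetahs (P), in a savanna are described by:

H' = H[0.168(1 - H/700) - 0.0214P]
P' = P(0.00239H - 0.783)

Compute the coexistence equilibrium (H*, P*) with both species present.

From dP/dt = 0 with P > 0: 0.00239H* = 0.783, so H* = 328.
Substitute into dH/dt = 0: 0.168(1 - 328/700) = 0.0214P*.
The bracket is 0.532, giving P* = 0.0894/0.0214 = 4.18.

H* ≈ 328, P* ≈ 4.18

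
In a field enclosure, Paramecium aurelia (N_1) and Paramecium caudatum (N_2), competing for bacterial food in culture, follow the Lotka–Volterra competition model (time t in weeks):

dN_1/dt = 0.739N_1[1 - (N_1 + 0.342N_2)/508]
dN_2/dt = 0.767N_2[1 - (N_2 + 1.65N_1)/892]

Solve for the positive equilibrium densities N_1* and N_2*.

N_1* ≈ 466, N_2* ≈ 123

Setting both brackets to zero gives the nullclines N_1 + 0.342N_2 = 508 and 1.65N_1 + N_2 = 892.
Substituting N_2 = 892 - 1.65N_1 into the first: N_1(1 - 0.342·1.65) = 508 - 0.342·892.
So N_1* = 203/0.436 = 466, and then N_2* = 892 - 1.65·466 = 123.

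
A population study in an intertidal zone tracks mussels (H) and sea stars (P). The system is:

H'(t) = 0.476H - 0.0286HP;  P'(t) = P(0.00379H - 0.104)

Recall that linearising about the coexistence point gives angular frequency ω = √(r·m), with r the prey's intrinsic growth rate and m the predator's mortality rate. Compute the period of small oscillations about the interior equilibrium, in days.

T ≈ 28.2 days

Here r = 0.476 and m = 0.104, so r·m = 0.0495.
ω = √0.0495 = 0.222 per day, hence T = 2π/ω ≈ 28.2 days.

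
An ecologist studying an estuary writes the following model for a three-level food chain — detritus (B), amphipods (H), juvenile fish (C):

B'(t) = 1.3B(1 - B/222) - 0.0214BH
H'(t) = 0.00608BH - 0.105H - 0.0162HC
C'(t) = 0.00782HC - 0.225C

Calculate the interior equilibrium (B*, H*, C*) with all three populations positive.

From dC/dt = 0: 0.00782H* = 0.225, so H* = 28.8.
From dB/dt = 0: 1.3(1 - B*/222) = 0.0214·28.8, giving B* = 222·(1 - 0.474) = 117.
From dH/dt = 0: 0.00608·117 - 0.105 = 0.0162C*, so C* = 0.605/0.0162 = 37.4.

B* ≈ 117, H* ≈ 28.8, C* ≈ 37.4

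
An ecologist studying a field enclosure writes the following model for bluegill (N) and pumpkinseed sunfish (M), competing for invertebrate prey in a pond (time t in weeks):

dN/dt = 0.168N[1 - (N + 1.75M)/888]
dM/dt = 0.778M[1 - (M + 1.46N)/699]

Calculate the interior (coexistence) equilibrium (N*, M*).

Setting both brackets to zero gives the nullclines N + 1.75M = 888 and 1.46N + M = 699.
Substituting M = 699 - 1.46N into the first: N(1 - 1.75·1.46) = 888 - 1.75·699.
So N* = -335/-1.55 = 216, and then M* = 699 - 1.46·216 = 384.

N* ≈ 216, M* ≈ 384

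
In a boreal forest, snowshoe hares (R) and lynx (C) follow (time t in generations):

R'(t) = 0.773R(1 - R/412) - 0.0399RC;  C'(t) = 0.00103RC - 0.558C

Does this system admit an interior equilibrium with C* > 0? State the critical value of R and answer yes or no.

Threshold R = 542; K < 542, so no, the predator goes extinct.

The predator equation gives dC/dt > 0 only when R > 0.558/0.00103 = 542.
Without the predator, R → K = 412. Since 412 < 542, the predator cannot invade.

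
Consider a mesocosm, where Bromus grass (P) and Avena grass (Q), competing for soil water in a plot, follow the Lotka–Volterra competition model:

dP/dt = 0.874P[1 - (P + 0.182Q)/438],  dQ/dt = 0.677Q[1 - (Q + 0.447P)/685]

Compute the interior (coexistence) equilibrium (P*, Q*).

P* ≈ 341, Q* ≈ 533

Setting both brackets to zero gives the nullclines P + 0.182Q = 438 and 0.447P + Q = 685.
Substituting Q = 685 - 0.447P into the first: P(1 - 0.182·0.447) = 438 - 0.182·685.
So P* = 313/0.919 = 341, and then Q* = 685 - 0.447·341 = 533.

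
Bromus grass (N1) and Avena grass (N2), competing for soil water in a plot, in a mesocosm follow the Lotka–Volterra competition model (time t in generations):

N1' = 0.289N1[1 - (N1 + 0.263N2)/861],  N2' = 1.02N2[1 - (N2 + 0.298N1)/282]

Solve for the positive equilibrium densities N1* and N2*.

N1* ≈ 854, N2* ≈ 27.6

Setting both brackets to zero gives the nullclines N1 + 0.263N2 = 861 and 0.298N1 + N2 = 282.
Substituting N2 = 282 - 0.298N1 into the first: N1(1 - 0.263·0.298) = 861 - 0.263·282.
So N1* = 787/0.922 = 854, and then N2* = 282 - 0.298·854 = 27.6.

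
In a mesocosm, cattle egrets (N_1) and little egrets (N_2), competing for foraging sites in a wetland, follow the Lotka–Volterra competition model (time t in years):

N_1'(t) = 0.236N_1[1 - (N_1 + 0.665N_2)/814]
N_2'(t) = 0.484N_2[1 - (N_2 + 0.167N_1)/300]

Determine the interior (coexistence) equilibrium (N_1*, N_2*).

N_1* ≈ 691, N_2* ≈ 185

Setting both brackets to zero gives the nullclines N_1 + 0.665N_2 = 814 and 0.167N_1 + N_2 = 300.
Substituting N_2 = 300 - 0.167N_1 into the first: N_1(1 - 0.665·0.167) = 814 - 0.665·300.
So N_1* = 614/0.889 = 691, and then N_2* = 300 - 0.167·691 = 185.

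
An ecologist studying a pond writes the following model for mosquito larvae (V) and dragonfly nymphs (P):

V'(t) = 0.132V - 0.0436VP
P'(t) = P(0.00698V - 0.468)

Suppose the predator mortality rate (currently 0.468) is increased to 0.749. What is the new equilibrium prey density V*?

V* ≈ 107

At the interior fixed point, setting dP/dt = 0 with P > 0 fixes V* = (predator death rate)/(VP coefficient) — independent of the other coefficients.
With the change, V* = 0.749/0.00698 = 107; it rises from 67.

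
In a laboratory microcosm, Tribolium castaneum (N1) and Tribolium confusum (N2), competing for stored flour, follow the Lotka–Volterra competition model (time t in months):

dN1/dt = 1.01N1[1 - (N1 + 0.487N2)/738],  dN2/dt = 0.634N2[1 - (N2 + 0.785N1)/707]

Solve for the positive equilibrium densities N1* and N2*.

N1* ≈ 637, N2* ≈ 207

Setting both brackets to zero gives the nullclines N1 + 0.487N2 = 738 and 0.785N1 + N2 = 707.
Substituting N2 = 707 - 0.785N1 into the first: N1(1 - 0.487·0.785) = 738 - 0.487·707.
So N1* = 394/0.618 = 637, and then N2* = 707 - 0.785·637 = 207.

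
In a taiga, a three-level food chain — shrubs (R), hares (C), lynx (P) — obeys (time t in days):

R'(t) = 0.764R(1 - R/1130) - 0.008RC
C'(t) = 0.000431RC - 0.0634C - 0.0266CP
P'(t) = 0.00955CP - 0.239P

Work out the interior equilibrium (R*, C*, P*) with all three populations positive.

R* ≈ 834, C* ≈ 25, P* ≈ 11.1

From dP/dt = 0: 0.00955C* = 0.239, so C* = 25.
From dR/dt = 0: 0.764(1 - R*/1130) = 0.008·25, giving R* = 1130·(1 - 0.262) = 834.
From dC/dt = 0: 0.000431·834 - 0.0634 = 0.0266P*, so P* = 0.296/0.0266 = 11.1.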